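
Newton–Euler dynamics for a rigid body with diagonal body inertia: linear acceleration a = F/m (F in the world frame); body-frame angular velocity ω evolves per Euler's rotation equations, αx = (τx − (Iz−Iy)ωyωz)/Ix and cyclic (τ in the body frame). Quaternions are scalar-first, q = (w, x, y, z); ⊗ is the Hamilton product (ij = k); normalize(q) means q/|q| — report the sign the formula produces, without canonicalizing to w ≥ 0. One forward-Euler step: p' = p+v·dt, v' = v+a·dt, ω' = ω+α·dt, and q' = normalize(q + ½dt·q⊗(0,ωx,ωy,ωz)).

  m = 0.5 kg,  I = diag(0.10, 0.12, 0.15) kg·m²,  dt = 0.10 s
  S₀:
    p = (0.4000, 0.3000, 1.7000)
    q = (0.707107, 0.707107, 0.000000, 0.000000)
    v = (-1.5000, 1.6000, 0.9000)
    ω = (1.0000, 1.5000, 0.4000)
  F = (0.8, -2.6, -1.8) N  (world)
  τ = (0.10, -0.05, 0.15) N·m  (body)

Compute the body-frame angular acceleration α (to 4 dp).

precession coupling ω×(Iω) = (0.0180, -0.0200, 0.0300)
α = I⁻¹(τ − ω×Iω) = (0.8200, -0.2500, 0.8000)

α = (0.8200, -0.2500, 0.8000)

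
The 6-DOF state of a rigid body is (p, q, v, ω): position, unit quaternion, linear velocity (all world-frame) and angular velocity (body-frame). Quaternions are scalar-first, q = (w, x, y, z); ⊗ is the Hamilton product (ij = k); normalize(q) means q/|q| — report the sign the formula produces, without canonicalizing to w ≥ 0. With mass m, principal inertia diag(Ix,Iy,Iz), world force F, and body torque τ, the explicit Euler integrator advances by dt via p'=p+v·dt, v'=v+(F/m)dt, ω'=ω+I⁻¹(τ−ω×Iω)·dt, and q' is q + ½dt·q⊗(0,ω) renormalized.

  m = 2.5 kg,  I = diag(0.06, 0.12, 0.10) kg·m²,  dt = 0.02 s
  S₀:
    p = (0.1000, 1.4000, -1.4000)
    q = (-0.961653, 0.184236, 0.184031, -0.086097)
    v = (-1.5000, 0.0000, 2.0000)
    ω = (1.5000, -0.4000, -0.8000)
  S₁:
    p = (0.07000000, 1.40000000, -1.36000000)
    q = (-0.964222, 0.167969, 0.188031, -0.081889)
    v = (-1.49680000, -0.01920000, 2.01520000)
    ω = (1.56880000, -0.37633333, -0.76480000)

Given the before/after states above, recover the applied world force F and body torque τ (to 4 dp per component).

ω₁ − ω₀ = (0.06880000, 0.02366667, 0.03520000)
precession coupling = (-0.0064, 0.0480, -0.0360)
τ = I·(Δω/dt) + ω₀×(Iω₀) = (0.2000, 0.1900, 0.1400)
Δv = v₁−v₀ = (0.00320000, -0.01920000, 0.01520000)
applied force F = (0.4000, -2.4000, 1.9000)

F = (0.4000, -2.4000, 1.9000)
τ = (0.2000, 0.1900, 0.1400)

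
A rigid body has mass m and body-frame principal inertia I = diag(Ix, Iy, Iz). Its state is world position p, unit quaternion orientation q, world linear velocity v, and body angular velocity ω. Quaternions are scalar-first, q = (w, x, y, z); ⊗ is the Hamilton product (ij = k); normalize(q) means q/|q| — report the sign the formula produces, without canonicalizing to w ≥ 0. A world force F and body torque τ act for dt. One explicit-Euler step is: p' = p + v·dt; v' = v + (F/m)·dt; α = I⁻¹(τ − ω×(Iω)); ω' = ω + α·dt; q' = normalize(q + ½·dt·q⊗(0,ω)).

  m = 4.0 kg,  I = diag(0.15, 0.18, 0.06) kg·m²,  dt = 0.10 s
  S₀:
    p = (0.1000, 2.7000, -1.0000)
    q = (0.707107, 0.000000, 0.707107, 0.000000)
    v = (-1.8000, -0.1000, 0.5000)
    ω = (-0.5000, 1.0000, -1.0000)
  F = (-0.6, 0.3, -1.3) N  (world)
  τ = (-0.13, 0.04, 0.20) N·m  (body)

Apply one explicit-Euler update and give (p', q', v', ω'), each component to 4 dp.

p' = (-0.0800, 2.6900, -0.9500)
q' = (0.6699, -0.0529, 0.7404, -0.0176)
v' = (-1.8150, -0.0925, 0.4675)
ω' = (-0.6667, 0.9972, -0.6417)

ω×(Iω) gyroscopic = (0.1200, 0.0450, -0.0150)
(τ − ω×Iω)/I = (-1.6667, -0.0278, 3.5833)
ω + α·dt = (-0.6667, 0.9972, -0.6417)
2q̇ = q⊗(0,ω) = (-0.7071070, -1.0606605, 0.7071070, -0.3535535)
updated quaternion q' = (0.6699, -0.0529, 0.7404, -0.0176)
a = (-0.1500, 0.0750, -0.3250)
p' = p + v·dt = (-0.0800, 2.6900, -0.9500)
v' = v + a·dt = (-1.8150, -0.0925, 0.4675)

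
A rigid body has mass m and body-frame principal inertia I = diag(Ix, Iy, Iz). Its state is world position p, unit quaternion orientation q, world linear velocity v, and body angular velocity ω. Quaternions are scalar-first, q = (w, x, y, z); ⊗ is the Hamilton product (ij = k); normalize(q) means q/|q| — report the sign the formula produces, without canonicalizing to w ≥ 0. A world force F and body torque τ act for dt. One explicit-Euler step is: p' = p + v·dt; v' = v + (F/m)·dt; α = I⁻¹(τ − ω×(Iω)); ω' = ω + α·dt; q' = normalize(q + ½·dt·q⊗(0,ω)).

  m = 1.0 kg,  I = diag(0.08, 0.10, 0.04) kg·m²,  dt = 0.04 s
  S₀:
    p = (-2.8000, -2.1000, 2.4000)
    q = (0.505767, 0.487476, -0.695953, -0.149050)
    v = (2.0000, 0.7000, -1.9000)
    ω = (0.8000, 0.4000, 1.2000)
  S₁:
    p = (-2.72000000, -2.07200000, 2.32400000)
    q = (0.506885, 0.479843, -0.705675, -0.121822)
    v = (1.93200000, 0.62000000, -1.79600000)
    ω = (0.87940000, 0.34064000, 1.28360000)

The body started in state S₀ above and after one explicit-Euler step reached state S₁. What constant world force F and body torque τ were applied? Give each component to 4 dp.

v₁ − v₀ = (-0.06800000, -0.08000000, 0.10400000)
F = m·Δv/dt = (-1.7000, -2.0000, 2.6000)
ω₁ − ω₀ = (0.07940000, -0.05936000, 0.08360000)
gyro term ω₀×Iω₀ = (-0.0288, 0.0384, 0.0064)
τ = I·(Δω/dt) + ω₀×(Iω₀) = (0.1300, -0.1100, 0.0900)

F = (-1.7000, -2.0000, 2.6000)
τ = (0.1300, -0.1100, 0.0900)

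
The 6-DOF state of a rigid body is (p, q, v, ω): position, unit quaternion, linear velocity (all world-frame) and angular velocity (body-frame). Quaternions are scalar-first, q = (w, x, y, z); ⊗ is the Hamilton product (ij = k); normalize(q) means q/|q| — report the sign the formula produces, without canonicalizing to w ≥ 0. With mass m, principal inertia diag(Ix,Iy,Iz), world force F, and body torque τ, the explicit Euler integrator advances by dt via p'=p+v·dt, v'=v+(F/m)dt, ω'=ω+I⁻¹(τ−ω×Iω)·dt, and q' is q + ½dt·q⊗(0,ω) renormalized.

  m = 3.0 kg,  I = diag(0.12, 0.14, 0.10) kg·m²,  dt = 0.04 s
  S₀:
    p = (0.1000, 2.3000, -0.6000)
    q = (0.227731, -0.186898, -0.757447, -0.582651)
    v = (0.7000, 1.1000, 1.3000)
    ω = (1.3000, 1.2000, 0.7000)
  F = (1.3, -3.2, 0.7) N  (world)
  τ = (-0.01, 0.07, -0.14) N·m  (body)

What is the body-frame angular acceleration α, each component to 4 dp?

α = (0.1967, 0.3700, -1.7120)

gyro term ω×Iω = (-0.0336, 0.0182, 0.0312)
α = I⁻¹(τ − ω×Iω) = (0.1967, 0.3700, -1.7120)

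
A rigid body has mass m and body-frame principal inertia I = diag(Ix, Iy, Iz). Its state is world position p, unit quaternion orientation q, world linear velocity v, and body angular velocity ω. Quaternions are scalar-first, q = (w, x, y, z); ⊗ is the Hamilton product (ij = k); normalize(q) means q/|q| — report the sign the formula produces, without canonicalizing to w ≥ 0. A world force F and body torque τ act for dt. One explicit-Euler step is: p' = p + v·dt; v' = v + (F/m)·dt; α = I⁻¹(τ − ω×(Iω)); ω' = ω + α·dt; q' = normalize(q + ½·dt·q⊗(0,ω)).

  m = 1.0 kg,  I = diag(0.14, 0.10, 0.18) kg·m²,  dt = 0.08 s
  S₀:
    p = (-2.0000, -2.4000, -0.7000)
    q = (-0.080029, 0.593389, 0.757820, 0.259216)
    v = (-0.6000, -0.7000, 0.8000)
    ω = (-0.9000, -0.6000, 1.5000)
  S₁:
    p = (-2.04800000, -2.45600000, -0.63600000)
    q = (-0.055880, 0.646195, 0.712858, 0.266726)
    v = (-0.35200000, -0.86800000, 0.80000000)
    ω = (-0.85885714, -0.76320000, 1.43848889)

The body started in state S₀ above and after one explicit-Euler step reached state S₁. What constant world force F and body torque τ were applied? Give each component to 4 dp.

Δv = v₁−v₀ = (0.24800000, -0.16800000, 0.00000000)
F = m·Δv/dt = (3.1000, -2.1000, 0.0000)
Δω = ω₁−ω₀ = (0.04114286, -0.16320000, -0.06151111)
I·α + gyro = (0.0000, -0.1500, -0.1600)

F = (3.1000, -2.1000, 0.0000)
τ = (0.0000, -0.1500, -0.1600)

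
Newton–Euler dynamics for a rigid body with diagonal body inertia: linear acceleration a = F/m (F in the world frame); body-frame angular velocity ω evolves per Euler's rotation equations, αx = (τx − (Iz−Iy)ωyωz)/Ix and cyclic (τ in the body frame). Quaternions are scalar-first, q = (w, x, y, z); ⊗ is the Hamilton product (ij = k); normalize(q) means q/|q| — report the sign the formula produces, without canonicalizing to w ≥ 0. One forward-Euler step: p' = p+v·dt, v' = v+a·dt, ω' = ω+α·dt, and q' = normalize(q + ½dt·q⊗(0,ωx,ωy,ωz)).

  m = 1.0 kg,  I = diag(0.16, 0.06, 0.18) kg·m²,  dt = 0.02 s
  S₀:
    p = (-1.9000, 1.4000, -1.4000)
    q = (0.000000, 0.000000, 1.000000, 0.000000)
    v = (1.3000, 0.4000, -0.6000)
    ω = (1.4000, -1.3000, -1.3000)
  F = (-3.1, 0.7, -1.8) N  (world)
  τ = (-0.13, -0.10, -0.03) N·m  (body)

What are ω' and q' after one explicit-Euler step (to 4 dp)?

ω' = (1.3584, -1.3455, -1.3236)
q' = (0.0130, -0.0130, 0.9997, -0.0140)

angular accel α = (-2.0800, -2.2733, -1.1778)
ω + α·dt = (1.3584, -1.3455, -1.3236)
2q̇ = q⊗(0,ω) = (1.3000000, -1.3000000, 0.0000000, -1.4000000)
updated quaternion q' = (0.0130, -0.0130, 0.9997, -0.0140)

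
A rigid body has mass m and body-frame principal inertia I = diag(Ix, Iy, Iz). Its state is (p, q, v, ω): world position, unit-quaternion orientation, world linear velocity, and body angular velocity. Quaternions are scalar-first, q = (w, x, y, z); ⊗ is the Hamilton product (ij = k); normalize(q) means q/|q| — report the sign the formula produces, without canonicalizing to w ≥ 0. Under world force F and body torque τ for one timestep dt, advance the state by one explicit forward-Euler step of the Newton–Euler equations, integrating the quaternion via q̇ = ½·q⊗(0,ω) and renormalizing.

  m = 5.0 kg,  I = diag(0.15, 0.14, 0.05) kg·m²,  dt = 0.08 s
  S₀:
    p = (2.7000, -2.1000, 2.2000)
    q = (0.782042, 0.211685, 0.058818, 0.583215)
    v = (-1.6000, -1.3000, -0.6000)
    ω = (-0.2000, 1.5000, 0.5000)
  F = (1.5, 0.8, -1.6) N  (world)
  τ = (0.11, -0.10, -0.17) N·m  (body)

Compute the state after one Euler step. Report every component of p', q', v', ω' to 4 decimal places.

p' = (2.5720, -2.2040, 2.1520)
q' = (0.7670, 0.1713, 0.0966, 0.6108)
v' = (-1.5760, -1.2872, -0.6256)
ω' = (-0.1053, 1.4486, 0.2232)

(τ − ω×Iω)/I = (1.1833, -0.6429, -3.4600)
ω' = ω + α·dt = (-0.1053, 1.4486, 0.2232)
Hamilton product q⊗(0,ω) = (-0.3374975, -1.0018219, 0.9505775, 0.7203121)
q + ½dt·q⊗(0,ω), renormalized = (0.7670, 0.1713, 0.0966, 0.6108)
linear accel F/m = (0.3000, 0.1600, -0.3200)
new position p' = (2.5720, -2.2040, 2.1520)
new velocity v' = (-1.5760, -1.2872, -0.6256)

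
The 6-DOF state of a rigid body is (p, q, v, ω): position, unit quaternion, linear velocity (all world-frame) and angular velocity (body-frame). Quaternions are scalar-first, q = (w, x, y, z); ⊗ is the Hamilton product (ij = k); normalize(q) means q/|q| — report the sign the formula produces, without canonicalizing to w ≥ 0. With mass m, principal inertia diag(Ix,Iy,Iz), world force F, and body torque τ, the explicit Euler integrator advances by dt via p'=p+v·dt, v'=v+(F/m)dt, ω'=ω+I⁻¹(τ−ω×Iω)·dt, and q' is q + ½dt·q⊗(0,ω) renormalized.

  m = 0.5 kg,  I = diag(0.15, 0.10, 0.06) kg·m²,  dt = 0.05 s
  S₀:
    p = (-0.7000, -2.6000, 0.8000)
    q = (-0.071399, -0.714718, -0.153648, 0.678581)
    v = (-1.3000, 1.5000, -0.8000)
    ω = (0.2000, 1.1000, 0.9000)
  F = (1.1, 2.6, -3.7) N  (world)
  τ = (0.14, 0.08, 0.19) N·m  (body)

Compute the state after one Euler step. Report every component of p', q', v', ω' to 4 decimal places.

p' = (-0.7650, -2.5250, 0.7600)
q' = (-0.0788, -0.7367, -0.1360, 0.6577)
v' = (-1.1900, 1.7600, -1.1700)
ω' = (0.2599, 1.1319, 1.0675)

a = (2.2000, 5.2000, -7.4000)
new position p' = (-0.7650, -2.5250, 0.7600)
v' = v + a·dt = (-1.1900, 1.7600, -1.1700)
ω×(Iω) gyroscopic = (-0.0396, 0.0162, -0.0110)
α = I⁻¹(τ − ω×Iω) = (1.1973, 0.6380, 3.3500)
new body rate ω' = (0.2599, 1.1319, 1.0675)
2q̇ = q⊗(0,ω) = (-0.2987665, -0.8990021, 0.7004235, -0.8197193)
q + ½dt·q⊗(0,ω), renormalized = (-0.0788, -0.7367, -0.1360, 0.6577)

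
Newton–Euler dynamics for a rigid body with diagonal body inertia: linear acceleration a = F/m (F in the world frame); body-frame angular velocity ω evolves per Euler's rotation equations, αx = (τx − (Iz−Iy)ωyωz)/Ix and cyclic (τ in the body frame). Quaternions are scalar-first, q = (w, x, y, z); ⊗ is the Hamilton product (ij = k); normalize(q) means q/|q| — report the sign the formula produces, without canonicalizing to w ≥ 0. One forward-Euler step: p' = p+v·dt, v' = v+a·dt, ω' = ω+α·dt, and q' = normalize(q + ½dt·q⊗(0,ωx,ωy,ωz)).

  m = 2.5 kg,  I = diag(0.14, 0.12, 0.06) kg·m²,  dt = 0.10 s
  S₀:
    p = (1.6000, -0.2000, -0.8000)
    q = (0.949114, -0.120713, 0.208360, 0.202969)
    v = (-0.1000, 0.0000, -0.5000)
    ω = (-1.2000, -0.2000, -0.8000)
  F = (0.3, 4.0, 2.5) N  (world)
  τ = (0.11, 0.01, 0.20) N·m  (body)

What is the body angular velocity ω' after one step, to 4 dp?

(τ − ω×Iω)/I = (0.8543, -0.5567, 3.4133)
ω' = ω + α·dt = (-1.1146, -0.2557, -0.4587)

ω' = (-1.1146, -0.2557, -0.4587)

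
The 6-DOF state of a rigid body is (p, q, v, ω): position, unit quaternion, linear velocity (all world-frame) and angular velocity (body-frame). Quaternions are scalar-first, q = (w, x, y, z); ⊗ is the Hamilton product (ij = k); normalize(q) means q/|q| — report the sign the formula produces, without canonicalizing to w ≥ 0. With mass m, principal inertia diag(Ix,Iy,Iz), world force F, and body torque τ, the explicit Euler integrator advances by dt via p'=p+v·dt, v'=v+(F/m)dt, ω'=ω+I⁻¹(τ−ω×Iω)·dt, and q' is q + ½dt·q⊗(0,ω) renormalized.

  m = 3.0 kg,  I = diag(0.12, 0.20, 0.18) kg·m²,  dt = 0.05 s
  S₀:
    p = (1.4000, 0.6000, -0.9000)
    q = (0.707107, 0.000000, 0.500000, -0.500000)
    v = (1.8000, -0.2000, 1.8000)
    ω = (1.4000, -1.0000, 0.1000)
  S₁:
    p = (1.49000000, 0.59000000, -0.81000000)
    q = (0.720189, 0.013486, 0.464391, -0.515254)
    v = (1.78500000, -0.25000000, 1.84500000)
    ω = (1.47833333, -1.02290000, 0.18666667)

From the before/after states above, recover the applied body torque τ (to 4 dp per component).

τ = (0.1900, -0.1000, 0.2000)

rate change Δω = (0.07833333, -0.02290000, 0.08666667)
applied torque τ = (0.1900, -0.1000, 0.2000)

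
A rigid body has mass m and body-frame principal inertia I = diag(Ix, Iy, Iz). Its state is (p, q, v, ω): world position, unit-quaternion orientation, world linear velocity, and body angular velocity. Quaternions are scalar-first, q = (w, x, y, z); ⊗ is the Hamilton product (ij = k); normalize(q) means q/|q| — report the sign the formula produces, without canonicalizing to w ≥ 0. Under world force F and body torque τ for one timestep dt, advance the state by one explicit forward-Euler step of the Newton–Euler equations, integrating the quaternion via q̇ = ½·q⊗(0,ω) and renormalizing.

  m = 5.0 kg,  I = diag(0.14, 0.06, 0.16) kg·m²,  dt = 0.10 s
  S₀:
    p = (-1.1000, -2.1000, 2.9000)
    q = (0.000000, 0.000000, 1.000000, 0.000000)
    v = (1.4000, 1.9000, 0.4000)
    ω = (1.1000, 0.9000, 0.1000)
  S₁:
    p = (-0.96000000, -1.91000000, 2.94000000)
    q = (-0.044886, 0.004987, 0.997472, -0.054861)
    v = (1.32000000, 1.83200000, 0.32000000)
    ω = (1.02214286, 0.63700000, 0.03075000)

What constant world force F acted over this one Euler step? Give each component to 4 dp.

v₁ − v₀ = (-0.08000000, -0.06800000, -0.08000000)
m·(v₁−v₀)/dt = (-4.0000, -3.4000, -4.0000)

F = (-4.0000, -3.4000, -4.0000)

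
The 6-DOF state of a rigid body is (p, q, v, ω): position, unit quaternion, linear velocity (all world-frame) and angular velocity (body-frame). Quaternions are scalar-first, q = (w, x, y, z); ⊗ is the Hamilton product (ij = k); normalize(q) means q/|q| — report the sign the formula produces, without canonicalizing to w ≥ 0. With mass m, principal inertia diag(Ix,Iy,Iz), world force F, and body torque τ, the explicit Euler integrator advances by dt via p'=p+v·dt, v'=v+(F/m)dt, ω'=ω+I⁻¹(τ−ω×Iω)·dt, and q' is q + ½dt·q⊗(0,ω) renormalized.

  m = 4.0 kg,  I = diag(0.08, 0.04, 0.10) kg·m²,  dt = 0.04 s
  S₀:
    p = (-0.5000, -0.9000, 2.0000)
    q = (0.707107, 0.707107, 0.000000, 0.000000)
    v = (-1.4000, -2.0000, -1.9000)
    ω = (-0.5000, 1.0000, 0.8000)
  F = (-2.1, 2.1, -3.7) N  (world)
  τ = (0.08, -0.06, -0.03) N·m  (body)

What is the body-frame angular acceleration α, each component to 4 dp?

α = (0.4000, -1.7000, -0.5000)

precession coupling ω×(Iω) = (0.0480, 0.0080, 0.0200)
angular accel α = (0.4000, -1.7000, -0.5000)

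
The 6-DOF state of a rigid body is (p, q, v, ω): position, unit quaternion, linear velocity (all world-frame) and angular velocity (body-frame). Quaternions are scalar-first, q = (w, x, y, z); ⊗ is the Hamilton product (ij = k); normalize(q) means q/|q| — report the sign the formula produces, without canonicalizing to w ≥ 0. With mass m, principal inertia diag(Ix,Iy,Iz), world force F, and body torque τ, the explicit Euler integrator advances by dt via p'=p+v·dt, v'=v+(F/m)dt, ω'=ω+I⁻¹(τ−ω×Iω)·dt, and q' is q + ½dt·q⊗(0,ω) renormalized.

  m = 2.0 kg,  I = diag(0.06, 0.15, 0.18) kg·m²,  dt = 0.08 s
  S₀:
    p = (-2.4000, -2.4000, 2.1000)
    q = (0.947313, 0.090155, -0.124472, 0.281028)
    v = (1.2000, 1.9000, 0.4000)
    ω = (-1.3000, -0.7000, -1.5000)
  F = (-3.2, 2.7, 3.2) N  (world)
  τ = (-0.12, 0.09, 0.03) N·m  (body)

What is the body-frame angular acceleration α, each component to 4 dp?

α = (-2.5250, 2.1600, -0.2883)

precession coupling ω×(Iω) = (0.0315, -0.2340, 0.0819)
α = I⁻¹(τ − ω×Iω) = (-2.5250, 2.1600, -0.2883)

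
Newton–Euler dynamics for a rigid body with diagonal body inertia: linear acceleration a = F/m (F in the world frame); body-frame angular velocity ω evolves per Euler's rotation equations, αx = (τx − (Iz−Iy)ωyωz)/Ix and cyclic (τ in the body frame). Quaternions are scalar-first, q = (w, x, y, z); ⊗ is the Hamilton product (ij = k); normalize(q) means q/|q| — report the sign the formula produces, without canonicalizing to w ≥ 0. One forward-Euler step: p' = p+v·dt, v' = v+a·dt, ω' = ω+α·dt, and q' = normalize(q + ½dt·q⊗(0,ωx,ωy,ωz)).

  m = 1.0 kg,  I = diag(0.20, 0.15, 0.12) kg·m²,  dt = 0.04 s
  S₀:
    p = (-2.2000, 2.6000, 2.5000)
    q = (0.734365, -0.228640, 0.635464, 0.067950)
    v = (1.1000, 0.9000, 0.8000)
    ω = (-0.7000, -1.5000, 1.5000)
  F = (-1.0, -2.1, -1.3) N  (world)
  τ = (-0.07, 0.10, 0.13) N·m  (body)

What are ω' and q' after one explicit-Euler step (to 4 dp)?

ω×(Iω) gyroscopic = (0.0675, -0.0840, -0.0525)
angular accel α = (-0.6875, 1.2267, 1.5208)
ω + α·dt = (-0.7275, -1.4509, 1.5608)
2q̇ = q⊗(0,ω) = (0.6912230, 0.5410655, -0.8061525, 1.8893323)
q + ½dt·q⊗(0,ω), renormalized = (0.7474, -0.2176, 0.6187, 0.1056)

ω' = (-0.7275, -1.4509, 1.5608)
q' = (0.7474, -0.2176, 0.6187, 0.1056)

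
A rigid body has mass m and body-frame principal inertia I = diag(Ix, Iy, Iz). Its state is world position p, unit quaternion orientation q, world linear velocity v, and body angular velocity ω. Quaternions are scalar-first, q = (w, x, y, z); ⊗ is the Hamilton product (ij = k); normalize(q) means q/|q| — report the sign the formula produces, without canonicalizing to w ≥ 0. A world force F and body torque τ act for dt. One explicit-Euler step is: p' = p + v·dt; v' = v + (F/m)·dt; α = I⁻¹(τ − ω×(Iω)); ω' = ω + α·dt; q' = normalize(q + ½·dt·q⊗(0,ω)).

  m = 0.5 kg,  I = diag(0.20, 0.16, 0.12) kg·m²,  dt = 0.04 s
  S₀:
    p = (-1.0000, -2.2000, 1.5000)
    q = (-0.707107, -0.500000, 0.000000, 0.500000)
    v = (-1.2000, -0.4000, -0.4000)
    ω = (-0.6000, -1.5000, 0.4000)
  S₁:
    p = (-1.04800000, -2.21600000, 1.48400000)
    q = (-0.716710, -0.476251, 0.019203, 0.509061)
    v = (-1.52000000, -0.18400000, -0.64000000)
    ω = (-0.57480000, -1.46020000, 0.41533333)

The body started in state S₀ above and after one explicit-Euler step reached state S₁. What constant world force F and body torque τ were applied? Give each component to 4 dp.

F = (-4.0000, 2.7000, -3.0000)
τ = (0.1500, 0.1400, 0.0100)

velocity change Δv = (-0.32000000, 0.21600000, -0.24000000)
m·(v₁−v₀)/dt = (-4.0000, 2.7000, -3.0000)
rate change Δω = (0.02520000, 0.03980000, 0.01533333)
applied torque τ = (0.1500, 0.1400, 0.0100)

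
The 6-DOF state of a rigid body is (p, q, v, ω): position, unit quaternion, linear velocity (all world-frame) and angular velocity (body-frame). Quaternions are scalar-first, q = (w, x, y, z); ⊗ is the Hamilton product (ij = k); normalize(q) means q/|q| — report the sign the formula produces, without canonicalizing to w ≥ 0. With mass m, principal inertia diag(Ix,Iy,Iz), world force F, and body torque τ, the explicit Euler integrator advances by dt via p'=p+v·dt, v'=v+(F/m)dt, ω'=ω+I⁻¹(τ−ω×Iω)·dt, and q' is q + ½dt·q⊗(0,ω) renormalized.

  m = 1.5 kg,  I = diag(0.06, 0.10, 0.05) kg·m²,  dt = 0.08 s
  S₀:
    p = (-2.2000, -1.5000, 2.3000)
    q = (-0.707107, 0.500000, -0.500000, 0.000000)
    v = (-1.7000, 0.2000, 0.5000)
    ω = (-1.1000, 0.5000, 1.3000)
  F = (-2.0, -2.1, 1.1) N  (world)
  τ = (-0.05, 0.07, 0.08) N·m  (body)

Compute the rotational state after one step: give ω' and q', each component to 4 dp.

ω' = (-1.1233, 0.5674, 1.4632)
q' = (-0.6734, 0.5038, -0.5388, -0.0486)

precession coupling ω×(Iω) = (-0.0325, -0.0143, -0.0220)
angular accel α = (-0.2917, 0.8430, 2.0400)
ω + α·dt = (-1.1233, 0.5674, 1.4632)
2q̇ = q⊗(0,ω) = (0.8000000, 0.1278177, -1.0035535, -1.2192391)
q' = normalize(q + ½dt·q⊗(0,ω)) = (-0.6734, 0.5038, -0.5388, -0.0486)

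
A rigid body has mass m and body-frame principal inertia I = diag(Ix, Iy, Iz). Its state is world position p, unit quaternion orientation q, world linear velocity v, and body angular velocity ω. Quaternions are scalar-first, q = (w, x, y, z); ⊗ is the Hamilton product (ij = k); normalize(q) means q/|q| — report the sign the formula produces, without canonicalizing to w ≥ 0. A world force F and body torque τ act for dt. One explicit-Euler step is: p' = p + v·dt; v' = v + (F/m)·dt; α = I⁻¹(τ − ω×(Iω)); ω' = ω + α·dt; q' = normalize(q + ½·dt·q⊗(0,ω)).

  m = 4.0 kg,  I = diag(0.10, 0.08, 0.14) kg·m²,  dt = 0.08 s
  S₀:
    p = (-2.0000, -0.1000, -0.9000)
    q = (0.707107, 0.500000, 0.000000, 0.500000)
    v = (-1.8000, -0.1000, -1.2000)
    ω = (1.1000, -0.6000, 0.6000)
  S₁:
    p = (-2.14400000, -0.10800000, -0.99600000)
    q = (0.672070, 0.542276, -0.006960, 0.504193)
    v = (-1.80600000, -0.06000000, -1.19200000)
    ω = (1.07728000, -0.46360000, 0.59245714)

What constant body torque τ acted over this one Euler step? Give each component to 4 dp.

ω₁ − ω₀ = (-0.02272000, 0.13640000, -0.00754286)
applied torque τ = (-0.0500, 0.1100, 0.0000)

τ = (-0.0500, 0.1100, 0.0000)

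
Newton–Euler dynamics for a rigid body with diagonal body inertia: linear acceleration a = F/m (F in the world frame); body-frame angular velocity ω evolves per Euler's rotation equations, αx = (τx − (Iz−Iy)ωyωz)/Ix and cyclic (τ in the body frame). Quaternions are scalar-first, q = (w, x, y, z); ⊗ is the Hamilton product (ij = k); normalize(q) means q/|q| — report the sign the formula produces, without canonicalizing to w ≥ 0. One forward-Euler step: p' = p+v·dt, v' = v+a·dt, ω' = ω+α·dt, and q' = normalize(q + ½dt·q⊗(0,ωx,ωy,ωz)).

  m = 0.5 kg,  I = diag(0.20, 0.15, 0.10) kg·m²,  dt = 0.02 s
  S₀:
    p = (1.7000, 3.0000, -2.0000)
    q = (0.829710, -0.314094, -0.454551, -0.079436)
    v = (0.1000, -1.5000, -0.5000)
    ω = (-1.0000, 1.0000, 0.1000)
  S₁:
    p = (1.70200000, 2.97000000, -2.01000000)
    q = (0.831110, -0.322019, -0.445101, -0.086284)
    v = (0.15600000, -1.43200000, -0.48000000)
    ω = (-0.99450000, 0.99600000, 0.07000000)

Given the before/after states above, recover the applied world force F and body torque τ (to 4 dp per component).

Δω = ω₁−ω₀ = (0.00550000, -0.00400000, -0.03000000)
I·α + gyro = (0.0500, -0.0400, -0.1000)
velocity change Δv = (0.05600000, 0.06800000, 0.02000000)
m·(v₁−v₀)/dt = (1.4000, 1.7000, 0.5000)

F = (1.4000, 1.7000, 0.5000)
τ = (0.0500, -0.0400, -0.1000)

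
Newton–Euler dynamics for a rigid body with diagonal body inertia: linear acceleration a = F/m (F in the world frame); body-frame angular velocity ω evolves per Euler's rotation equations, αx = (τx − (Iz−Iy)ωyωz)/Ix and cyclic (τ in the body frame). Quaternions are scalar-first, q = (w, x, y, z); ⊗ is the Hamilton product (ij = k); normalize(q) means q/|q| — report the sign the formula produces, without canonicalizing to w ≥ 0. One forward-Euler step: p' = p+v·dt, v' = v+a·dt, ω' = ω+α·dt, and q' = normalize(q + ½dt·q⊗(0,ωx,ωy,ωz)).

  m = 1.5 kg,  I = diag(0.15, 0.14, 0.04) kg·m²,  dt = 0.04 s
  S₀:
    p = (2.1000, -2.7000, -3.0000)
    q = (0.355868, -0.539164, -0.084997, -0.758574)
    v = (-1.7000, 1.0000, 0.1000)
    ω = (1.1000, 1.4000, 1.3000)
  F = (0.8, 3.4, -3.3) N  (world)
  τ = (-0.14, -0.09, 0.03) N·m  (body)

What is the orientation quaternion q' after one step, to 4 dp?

q' = (0.3895, -0.5118, -0.0776, -0.7618)

Hamilton product q⊗(0,ω) = (1.6982224, 1.3429623, 0.3646970, -0.1987045)
q' = normalize(q + ½dt·q⊗(0,ω)) = (0.3895, -0.5118, -0.0776, -0.7618)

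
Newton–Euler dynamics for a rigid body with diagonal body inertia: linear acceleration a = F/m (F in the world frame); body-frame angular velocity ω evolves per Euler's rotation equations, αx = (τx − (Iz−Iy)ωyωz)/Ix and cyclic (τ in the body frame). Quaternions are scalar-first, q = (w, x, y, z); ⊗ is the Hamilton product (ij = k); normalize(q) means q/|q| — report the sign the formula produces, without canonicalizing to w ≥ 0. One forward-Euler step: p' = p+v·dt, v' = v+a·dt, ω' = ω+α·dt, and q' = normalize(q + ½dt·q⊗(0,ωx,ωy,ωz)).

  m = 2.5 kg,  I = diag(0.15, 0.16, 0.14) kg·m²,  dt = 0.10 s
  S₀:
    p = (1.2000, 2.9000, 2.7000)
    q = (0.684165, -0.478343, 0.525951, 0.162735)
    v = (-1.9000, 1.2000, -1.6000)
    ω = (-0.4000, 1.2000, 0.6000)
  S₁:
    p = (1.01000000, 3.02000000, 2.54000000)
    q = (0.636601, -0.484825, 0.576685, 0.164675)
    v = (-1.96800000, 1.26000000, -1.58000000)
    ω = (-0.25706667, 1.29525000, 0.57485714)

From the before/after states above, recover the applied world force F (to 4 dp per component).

F = (-1.7000, 1.5000, 0.5000)

Δv = v₁−v₀ = (-0.06800000, 0.06000000, 0.02000000)
m·(v₁−v₀)/dt = (-1.7000, 1.5000, 0.5000)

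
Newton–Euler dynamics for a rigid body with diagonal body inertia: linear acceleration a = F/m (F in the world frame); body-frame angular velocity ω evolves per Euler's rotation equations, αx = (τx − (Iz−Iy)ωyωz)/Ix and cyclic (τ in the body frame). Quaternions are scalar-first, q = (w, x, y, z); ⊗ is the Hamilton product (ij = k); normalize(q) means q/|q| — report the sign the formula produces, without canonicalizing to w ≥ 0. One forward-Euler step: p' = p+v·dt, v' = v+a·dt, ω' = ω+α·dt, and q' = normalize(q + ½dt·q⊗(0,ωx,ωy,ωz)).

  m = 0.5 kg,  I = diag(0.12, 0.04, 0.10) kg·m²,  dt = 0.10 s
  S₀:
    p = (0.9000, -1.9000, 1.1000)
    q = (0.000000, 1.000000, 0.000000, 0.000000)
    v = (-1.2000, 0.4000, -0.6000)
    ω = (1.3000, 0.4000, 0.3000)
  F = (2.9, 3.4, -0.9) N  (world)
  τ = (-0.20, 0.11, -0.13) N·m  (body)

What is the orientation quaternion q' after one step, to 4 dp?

2q̇ = q⊗(0,ω) = (-1.3000000, 0.0000000, -0.3000000, 0.4000000)
updated quaternion q' = (-0.0648, 0.9976, -0.0150, 0.0200)

q' = (-0.0648, 0.9976, -0.0150, 0.0200)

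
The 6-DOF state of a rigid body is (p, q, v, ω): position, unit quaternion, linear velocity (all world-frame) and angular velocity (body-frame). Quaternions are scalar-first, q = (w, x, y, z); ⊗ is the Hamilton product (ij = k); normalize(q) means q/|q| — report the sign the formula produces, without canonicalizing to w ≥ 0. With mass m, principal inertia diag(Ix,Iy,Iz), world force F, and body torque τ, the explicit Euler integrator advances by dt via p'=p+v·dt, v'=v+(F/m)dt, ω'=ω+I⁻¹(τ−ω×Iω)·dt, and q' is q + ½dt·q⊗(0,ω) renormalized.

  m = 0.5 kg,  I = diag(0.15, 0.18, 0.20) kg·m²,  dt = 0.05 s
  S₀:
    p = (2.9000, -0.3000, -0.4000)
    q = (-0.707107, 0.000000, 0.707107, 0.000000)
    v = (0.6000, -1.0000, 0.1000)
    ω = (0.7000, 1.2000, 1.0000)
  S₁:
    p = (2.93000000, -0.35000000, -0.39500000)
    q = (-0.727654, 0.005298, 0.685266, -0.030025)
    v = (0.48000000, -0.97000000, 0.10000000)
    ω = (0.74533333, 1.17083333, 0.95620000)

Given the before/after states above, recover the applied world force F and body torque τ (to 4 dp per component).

F = (-1.2000, 0.3000, 0.0000)
τ = (0.1600, -0.1400, -0.1500)

Δω = ω₁−ω₀ = (0.04533333, -0.02916667, -0.04380000)
ω₀×(Iω₀) = (0.0240, -0.0350, 0.0252)
τ = I·(Δω/dt) + ω₀×(Iω₀) = (0.1600, -0.1400, -0.1500)
velocity change Δv = (-0.12000000, 0.03000000, 0.00000000)
F = m·Δv/dt = (-1.2000, 0.3000, 0.0000)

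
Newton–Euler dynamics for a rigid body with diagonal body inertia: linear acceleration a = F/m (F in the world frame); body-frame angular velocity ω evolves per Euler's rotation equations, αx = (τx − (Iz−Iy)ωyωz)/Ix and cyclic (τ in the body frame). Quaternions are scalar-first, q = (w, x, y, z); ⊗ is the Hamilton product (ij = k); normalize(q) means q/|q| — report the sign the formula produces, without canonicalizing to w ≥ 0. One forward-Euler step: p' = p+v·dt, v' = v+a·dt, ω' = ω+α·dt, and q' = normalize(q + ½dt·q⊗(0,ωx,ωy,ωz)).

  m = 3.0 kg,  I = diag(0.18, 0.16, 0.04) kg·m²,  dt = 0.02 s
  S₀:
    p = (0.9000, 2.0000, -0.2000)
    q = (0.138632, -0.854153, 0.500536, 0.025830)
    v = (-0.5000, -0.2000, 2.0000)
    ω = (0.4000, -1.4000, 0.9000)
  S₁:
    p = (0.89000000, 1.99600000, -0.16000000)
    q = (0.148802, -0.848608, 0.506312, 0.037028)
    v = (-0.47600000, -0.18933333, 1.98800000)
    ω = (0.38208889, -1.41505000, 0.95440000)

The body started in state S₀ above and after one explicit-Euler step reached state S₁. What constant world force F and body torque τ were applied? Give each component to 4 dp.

rate change Δω = (-0.01791111, -0.01505000, 0.05440000)
I·α + gyro = (-0.0100, -0.0700, 0.1200)
Δv = v₁−v₀ = (0.02400000, 0.01066667, -0.01200000)
m·(v₁−v₀)/dt = (3.6000, 1.6000, -1.8000)

F = (3.6000, 1.6000, -1.8000)
τ = (-0.0100, -0.0700, 0.1200)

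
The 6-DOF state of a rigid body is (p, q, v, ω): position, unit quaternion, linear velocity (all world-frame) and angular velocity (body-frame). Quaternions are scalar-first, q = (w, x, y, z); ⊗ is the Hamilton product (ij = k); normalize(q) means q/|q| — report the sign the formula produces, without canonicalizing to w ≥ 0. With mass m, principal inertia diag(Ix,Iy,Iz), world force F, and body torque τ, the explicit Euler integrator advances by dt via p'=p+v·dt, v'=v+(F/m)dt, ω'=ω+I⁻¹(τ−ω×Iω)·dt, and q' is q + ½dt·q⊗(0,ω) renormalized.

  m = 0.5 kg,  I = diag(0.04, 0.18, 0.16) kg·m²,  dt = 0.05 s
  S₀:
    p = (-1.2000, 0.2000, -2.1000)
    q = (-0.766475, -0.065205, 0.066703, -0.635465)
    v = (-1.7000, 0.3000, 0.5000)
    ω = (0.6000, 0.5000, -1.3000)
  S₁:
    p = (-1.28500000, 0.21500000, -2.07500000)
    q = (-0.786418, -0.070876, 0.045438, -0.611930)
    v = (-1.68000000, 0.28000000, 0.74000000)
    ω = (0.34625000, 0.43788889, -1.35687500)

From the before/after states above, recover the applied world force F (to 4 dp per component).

velocity change Δv = (0.02000000, -0.02000000, 0.24000000)
F = m·Δv/dt = (0.2000, -0.2000, 2.4000)

F = (0.2000, -0.2000, 2.4000)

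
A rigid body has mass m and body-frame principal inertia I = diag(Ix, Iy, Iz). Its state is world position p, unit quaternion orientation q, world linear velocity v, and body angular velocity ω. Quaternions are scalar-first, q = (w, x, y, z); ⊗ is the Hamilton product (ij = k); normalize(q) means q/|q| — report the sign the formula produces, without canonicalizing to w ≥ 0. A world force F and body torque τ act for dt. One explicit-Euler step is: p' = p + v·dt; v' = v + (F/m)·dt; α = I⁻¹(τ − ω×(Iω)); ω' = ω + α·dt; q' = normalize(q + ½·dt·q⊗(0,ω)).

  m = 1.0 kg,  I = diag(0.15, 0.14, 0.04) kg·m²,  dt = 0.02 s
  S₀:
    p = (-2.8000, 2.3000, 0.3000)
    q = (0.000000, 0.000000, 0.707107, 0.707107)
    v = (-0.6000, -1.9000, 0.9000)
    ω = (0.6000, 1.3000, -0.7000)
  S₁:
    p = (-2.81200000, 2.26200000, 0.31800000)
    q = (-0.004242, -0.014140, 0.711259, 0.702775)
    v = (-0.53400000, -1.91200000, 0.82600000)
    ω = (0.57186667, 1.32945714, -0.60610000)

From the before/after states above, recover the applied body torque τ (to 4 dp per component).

τ = (-0.1200, 0.1600, 0.1800)

Δω = ω₁−ω₀ = (-0.02813333, 0.02945714, 0.09390000)
I·α + gyro = (-0.1200, 0.1600, 0.1800)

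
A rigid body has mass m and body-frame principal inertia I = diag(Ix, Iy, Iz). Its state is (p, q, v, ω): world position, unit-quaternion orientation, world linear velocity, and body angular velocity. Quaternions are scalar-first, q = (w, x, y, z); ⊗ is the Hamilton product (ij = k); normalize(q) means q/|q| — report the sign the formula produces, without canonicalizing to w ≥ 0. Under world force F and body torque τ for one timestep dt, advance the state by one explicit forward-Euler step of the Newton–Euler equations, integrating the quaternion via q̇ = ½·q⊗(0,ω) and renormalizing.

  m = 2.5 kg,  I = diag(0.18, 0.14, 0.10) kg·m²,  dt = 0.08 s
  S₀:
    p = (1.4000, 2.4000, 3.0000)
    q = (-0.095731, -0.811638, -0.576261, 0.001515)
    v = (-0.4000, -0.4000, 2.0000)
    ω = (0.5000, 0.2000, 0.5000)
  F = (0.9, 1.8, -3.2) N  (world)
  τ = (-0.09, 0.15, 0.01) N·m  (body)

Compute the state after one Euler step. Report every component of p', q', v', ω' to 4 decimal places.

angular accel α = (-0.4778, 0.9286, 0.1400)
ω + α·dt = (0.4618, 0.2743, 0.5112)
Hamilton product q⊗(0,ω) = (0.5203137, -0.3362990, 0.3874303, 0.0779374)
updated quaternion q' = (-0.0749, -0.8247, -0.5605, 0.0046)
p + v·dt = (1.3680, 2.3680, 3.1600)
v' = v + a·dt = (-0.3712, -0.3424, 1.8976)

p' = (1.3680, 2.3680, 3.1600)
q' = (-0.0749, -0.8247, -0.5605, 0.0046)
v' = (-0.3712, -0.3424, 1.8976)
ω' = (0.4618, 0.2743, 0.5112)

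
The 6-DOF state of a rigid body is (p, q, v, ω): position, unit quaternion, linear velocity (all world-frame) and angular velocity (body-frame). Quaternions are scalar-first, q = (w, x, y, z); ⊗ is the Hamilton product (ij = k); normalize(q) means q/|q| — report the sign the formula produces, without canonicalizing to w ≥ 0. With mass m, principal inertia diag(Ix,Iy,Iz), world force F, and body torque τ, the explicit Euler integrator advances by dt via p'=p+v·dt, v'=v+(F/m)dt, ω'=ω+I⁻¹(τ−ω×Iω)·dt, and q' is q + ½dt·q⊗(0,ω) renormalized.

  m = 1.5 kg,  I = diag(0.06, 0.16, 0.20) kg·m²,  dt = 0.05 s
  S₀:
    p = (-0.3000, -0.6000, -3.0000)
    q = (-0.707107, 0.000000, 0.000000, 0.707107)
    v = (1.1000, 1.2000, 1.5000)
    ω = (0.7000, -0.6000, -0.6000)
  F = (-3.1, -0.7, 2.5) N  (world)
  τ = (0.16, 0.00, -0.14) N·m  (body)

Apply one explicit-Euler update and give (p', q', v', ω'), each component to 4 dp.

(τ − ω×Iω)/I = (2.4267, -0.3675, -0.4900)
ω + α·dt = (0.8213, -0.6184, -0.6245)
q⊗(0,ω) = (0.4242642, -0.0707107, 0.9192391, 0.4242642)
q + ½dt·q⊗(0,ω), renormalized = (-0.6962, -0.0018, 0.0230, 0.7174)
new position p' = (-0.2450, -0.5400, -2.9250)
new velocity v' = (0.9967, 1.1767, 1.5833)

p' = (-0.2450, -0.5400, -2.9250)
q' = (-0.6962, -0.0018, 0.0230, 0.7174)
v' = (0.9967, 1.1767, 1.5833)
ω' = (0.8213, -0.6184, -0.6245)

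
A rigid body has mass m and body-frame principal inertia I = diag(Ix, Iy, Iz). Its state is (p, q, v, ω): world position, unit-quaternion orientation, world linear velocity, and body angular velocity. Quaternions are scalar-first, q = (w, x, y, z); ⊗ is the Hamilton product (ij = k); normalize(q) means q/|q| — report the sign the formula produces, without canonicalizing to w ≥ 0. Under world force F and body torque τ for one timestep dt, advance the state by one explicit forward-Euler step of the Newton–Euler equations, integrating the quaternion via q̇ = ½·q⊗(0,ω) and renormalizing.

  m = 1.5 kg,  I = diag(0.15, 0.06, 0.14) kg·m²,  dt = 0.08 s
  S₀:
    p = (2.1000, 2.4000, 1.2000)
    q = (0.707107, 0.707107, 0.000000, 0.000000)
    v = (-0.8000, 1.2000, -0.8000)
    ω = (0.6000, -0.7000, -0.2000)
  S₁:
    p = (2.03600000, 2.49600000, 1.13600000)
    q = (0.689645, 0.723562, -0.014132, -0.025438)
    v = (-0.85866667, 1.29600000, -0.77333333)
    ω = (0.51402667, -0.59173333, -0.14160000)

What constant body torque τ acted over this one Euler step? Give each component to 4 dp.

ω₁ − ω₀ = (-0.08597333, 0.10826667, 0.05840000)
I·α + gyro = (-0.1500, 0.0800, 0.1400)

τ = (-0.1500, 0.0800, 0.1400)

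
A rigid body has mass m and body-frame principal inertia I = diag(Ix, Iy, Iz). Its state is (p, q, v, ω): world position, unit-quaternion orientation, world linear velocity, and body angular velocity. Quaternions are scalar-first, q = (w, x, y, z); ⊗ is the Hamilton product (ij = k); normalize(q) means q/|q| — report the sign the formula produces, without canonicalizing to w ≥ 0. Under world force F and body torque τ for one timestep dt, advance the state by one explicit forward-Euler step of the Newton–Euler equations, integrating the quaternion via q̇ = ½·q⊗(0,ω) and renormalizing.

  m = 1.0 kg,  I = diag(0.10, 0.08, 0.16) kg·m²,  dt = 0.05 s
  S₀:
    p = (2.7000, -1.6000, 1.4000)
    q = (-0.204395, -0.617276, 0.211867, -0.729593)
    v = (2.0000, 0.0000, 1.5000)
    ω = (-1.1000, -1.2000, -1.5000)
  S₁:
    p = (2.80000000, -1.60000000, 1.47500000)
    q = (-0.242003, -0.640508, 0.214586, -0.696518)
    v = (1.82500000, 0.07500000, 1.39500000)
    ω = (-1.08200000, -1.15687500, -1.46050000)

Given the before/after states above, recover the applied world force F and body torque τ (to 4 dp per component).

Δv = v₁−v₀ = (-0.17500000, 0.07500000, -0.10500000)
F = m·Δv/dt = (-3.5000, 1.5000, -2.1000)
rate change Δω = (0.01800000, 0.04312500, 0.03950000)
applied torque τ = (0.1800, -0.0300, 0.1000)

F = (-3.5000, 1.5000, -2.1000)
τ = (0.1800, -0.0300, 0.1000)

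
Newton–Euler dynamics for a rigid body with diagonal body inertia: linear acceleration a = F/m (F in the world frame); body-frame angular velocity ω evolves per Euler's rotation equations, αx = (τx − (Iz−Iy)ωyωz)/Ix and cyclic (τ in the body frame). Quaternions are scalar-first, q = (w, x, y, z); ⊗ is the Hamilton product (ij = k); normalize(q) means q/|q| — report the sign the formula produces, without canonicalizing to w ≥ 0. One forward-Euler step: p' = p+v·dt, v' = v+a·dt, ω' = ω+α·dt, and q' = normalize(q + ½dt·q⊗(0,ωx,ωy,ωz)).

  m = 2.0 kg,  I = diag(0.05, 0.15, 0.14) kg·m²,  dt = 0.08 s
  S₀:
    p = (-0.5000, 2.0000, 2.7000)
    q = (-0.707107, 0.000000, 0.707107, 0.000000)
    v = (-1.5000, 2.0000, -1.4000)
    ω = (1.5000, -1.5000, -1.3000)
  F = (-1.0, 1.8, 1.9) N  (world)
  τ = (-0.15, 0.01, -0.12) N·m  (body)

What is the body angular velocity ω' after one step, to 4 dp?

ω' = (1.2912, -1.5883, -1.2400)

ω×(Iω) gyroscopic = (-0.0195, 0.1755, -0.2250)
(τ − ω×Iω)/I = (-2.6100, -1.1033, 0.7500)
ω + α·dt = (1.2912, -1.5883, -1.2400)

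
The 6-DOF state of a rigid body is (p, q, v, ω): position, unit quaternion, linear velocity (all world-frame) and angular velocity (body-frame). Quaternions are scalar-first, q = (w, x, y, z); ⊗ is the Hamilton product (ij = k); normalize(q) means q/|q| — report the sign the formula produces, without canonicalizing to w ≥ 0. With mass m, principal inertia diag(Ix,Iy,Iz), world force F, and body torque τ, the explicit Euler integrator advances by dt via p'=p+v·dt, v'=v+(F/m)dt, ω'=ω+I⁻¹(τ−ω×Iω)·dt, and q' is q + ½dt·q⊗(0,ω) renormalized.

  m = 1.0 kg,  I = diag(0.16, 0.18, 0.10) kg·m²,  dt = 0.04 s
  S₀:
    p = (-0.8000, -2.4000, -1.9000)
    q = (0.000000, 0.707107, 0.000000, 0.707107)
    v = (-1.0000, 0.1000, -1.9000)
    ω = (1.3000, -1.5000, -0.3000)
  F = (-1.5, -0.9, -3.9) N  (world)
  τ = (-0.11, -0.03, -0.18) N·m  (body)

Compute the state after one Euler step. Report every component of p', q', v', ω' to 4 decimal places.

p' = (-0.8400, -2.3960, -1.9760)
q' = (-0.0141, 0.7277, 0.0226, 0.6853)
v' = (-1.0600, 0.0640, -2.0560)
ω' = (1.2815, -1.5015, -0.3564)

linear accel F/m = (-1.5000, -0.9000, -3.9000)
p' = p + v·dt = (-0.8400, -2.3960, -1.9760)
new velocity v' = (-1.0600, 0.0640, -2.0560)
angular accel α = (-0.4625, -0.0367, -1.4100)
ω' = ω + α·dt = (1.2815, -1.5015, -0.3564)
2q̇ = q⊗(0,ω) = (-0.7071070, 1.0606605, 1.1313712, -1.0606605)
q + ½dt·q⊗(0,ω), renormalized = (-0.0141, 0.7277, 0.0226, 0.6853)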